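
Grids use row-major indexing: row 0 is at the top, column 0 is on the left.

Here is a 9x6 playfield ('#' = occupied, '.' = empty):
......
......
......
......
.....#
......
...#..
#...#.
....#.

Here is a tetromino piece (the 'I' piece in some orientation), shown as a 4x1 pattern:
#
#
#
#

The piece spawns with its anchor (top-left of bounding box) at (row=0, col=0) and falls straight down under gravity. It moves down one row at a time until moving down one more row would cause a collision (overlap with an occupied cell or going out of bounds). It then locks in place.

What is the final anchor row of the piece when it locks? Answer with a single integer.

Answer: 3

Derivation:
Spawn at (row=0, col=0). Try each row:
  row 0: fits
  row 1: fits
  row 2: fits
  row 3: fits
  row 4: blocked -> lock at row 3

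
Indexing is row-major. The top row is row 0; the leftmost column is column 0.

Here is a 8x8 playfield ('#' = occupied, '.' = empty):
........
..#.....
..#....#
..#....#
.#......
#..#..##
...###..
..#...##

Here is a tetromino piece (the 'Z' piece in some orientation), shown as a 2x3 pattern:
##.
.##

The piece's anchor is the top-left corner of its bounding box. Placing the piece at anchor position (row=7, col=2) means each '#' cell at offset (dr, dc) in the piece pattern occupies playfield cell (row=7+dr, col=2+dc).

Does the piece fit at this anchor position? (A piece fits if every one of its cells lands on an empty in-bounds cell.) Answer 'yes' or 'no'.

Answer: no

Derivation:
Check each piece cell at anchor (7, 2):
  offset (0,0) -> (7,2): occupied ('#') -> FAIL
  offset (0,1) -> (7,3): empty -> OK
  offset (1,1) -> (8,3): out of bounds -> FAIL
  offset (1,2) -> (8,4): out of bounds -> FAIL
All cells valid: no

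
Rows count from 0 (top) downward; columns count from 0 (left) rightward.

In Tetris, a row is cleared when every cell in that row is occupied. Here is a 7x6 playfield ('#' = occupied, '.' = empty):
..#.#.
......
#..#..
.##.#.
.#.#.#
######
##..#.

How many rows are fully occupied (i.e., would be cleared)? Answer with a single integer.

Answer: 1

Derivation:
Check each row:
  row 0: 4 empty cells -> not full
  row 1: 6 empty cells -> not full
  row 2: 4 empty cells -> not full
  row 3: 3 empty cells -> not full
  row 4: 3 empty cells -> not full
  row 5: 0 empty cells -> FULL (clear)
  row 6: 3 empty cells -> not full
Total rows cleared: 1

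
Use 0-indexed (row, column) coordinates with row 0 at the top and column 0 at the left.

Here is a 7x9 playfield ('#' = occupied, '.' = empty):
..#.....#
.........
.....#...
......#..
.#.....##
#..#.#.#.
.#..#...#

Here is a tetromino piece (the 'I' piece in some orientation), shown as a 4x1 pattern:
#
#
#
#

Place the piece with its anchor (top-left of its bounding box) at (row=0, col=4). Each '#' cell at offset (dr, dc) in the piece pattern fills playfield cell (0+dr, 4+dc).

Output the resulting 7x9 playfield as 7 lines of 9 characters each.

Answer: ..#.#...#
....#....
....##...
....#.#..
.#.....##
#..#.#.#.
.#..#...#

Derivation:
Fill (0+0,4+0) = (0,4)
Fill (0+1,4+0) = (1,4)
Fill (0+2,4+0) = (2,4)
Fill (0+3,4+0) = (3,4)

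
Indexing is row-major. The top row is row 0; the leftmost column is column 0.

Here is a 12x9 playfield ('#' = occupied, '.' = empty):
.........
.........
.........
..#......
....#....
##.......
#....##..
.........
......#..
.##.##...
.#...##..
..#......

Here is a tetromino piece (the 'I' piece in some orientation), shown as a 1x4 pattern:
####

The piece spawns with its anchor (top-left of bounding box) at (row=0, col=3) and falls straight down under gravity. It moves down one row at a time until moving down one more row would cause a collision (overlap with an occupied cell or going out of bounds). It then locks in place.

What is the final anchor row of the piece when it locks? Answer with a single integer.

Spawn at (row=0, col=3). Try each row:
  row 0: fits
  row 1: fits
  row 2: fits
  row 3: fits
  row 4: blocked -> lock at row 3

Answer: 3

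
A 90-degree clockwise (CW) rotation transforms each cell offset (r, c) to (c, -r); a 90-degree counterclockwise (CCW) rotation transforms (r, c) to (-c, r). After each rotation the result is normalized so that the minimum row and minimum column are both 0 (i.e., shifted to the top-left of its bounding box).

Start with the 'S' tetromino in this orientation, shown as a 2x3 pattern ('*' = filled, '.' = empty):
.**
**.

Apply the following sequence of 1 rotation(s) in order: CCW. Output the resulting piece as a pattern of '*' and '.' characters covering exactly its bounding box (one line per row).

Start:
.**
**.
After rotation 1 (CCW):
*.
**
.*

Answer: *.
**
.*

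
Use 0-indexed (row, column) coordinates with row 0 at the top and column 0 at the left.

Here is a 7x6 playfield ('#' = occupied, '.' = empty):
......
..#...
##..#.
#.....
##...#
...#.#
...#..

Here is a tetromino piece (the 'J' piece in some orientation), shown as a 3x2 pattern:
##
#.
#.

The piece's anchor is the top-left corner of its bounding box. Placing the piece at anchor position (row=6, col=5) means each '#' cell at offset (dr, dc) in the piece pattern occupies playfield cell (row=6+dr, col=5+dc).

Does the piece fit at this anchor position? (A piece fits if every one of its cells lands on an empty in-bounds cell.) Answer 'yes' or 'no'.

Check each piece cell at anchor (6, 5):
  offset (0,0) -> (6,5): empty -> OK
  offset (0,1) -> (6,6): out of bounds -> FAIL
  offset (1,0) -> (7,5): out of bounds -> FAIL
  offset (2,0) -> (8,5): out of bounds -> FAIL
All cells valid: no

Answer: no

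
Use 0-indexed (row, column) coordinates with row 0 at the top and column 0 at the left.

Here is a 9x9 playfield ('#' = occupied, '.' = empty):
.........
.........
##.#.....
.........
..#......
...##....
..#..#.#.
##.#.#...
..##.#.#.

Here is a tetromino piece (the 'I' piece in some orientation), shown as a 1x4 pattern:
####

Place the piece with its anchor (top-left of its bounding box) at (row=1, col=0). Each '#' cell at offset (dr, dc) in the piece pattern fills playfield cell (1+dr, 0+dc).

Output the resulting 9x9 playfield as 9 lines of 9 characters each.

Fill (1+0,0+0) = (1,0)
Fill (1+0,0+1) = (1,1)
Fill (1+0,0+2) = (1,2)
Fill (1+0,0+3) = (1,3)

Answer: .........
####.....
##.#.....
.........
..#......
...##....
..#..#.#.
##.#.#...
..##.#.#.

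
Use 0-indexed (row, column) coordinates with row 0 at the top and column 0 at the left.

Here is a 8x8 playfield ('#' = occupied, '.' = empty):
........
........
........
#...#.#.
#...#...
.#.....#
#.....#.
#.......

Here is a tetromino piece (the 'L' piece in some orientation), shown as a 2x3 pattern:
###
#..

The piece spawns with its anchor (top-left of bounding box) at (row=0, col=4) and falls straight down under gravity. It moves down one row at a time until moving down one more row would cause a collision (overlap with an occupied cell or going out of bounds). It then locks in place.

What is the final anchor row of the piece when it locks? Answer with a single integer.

Spawn at (row=0, col=4). Try each row:
  row 0: fits
  row 1: fits
  row 2: blocked -> lock at row 1

Answer: 1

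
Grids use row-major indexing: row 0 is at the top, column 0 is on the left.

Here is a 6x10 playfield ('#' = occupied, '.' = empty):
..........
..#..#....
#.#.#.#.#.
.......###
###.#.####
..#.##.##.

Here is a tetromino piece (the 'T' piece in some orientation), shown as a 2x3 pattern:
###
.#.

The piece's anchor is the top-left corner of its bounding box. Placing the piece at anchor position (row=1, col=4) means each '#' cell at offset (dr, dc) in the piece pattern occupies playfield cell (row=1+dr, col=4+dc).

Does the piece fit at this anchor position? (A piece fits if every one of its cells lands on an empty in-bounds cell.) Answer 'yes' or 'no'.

Answer: no

Derivation:
Check each piece cell at anchor (1, 4):
  offset (0,0) -> (1,4): empty -> OK
  offset (0,1) -> (1,5): occupied ('#') -> FAIL
  offset (0,2) -> (1,6): empty -> OK
  offset (1,1) -> (2,5): empty -> OK
All cells valid: no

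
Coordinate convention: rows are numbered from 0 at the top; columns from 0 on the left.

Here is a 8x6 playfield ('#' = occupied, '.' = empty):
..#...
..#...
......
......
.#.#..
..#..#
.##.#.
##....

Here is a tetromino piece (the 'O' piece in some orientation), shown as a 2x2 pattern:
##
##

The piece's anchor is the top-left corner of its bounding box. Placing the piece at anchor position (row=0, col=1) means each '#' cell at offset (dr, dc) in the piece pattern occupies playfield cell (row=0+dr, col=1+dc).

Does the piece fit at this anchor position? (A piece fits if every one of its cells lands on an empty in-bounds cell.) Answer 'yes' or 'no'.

Answer: no

Derivation:
Check each piece cell at anchor (0, 1):
  offset (0,0) -> (0,1): empty -> OK
  offset (0,1) -> (0,2): occupied ('#') -> FAIL
  offset (1,0) -> (1,1): empty -> OK
  offset (1,1) -> (1,2): occupied ('#') -> FAIL
All cells valid: no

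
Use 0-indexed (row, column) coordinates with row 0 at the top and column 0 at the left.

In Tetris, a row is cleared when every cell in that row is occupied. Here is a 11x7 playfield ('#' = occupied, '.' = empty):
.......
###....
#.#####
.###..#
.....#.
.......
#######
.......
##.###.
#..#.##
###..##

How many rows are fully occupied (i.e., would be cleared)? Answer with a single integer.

Check each row:
  row 0: 7 empty cells -> not full
  row 1: 4 empty cells -> not full
  row 2: 1 empty cell -> not full
  row 3: 3 empty cells -> not full
  row 4: 6 empty cells -> not full
  row 5: 7 empty cells -> not full
  row 6: 0 empty cells -> FULL (clear)
  row 7: 7 empty cells -> not full
  row 8: 2 empty cells -> not full
  row 9: 3 empty cells -> not full
  row 10: 2 empty cells -> not full
Total rows cleared: 1

Answer: 1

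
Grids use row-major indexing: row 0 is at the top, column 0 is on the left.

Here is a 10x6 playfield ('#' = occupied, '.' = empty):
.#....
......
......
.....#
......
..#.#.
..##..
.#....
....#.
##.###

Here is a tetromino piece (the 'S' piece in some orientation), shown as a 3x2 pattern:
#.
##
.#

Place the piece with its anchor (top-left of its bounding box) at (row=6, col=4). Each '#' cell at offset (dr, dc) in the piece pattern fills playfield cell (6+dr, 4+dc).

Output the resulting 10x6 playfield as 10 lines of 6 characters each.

Fill (6+0,4+0) = (6,4)
Fill (6+1,4+0) = (7,4)
Fill (6+1,4+1) = (7,5)
Fill (6+2,4+1) = (8,5)

Answer: .#....
......
......
.....#
......
..#.#.
..###.
.#..##
....##
##.###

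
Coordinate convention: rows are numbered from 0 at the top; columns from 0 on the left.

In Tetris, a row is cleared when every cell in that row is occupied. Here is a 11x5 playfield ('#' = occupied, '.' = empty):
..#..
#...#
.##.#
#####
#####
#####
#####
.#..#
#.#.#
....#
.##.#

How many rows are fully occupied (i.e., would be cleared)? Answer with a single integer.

Answer: 4

Derivation:
Check each row:
  row 0: 4 empty cells -> not full
  row 1: 3 empty cells -> not full
  row 2: 2 empty cells -> not full
  row 3: 0 empty cells -> FULL (clear)
  row 4: 0 empty cells -> FULL (clear)
  row 5: 0 empty cells -> FULL (clear)
  row 6: 0 empty cells -> FULL (clear)
  row 7: 3 empty cells -> not full
  row 8: 2 empty cells -> not full
  row 9: 4 empty cells -> not full
  row 10: 2 empty cells -> not full
Total rows cleared: 4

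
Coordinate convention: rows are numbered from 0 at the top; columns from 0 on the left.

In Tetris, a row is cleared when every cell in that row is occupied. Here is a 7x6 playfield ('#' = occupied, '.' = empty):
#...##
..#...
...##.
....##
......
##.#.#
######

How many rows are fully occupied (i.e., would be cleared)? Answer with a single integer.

Answer: 1

Derivation:
Check each row:
  row 0: 3 empty cells -> not full
  row 1: 5 empty cells -> not full
  row 2: 4 empty cells -> not full
  row 3: 4 empty cells -> not full
  row 4: 6 empty cells -> not full
  row 5: 2 empty cells -> not full
  row 6: 0 empty cells -> FULL (clear)
Total rows cleared: 1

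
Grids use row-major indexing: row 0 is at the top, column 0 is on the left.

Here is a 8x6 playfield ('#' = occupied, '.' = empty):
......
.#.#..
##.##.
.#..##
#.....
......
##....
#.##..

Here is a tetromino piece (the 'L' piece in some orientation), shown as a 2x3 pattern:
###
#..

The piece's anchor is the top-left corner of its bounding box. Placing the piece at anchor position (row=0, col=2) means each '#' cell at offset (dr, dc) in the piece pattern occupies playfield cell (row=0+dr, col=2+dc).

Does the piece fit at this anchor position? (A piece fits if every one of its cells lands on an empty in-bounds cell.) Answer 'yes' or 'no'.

Check each piece cell at anchor (0, 2):
  offset (0,0) -> (0,2): empty -> OK
  offset (0,1) -> (0,3): empty -> OK
  offset (0,2) -> (0,4): empty -> OK
  offset (1,0) -> (1,2): empty -> OK
All cells valid: yes

Answer: yes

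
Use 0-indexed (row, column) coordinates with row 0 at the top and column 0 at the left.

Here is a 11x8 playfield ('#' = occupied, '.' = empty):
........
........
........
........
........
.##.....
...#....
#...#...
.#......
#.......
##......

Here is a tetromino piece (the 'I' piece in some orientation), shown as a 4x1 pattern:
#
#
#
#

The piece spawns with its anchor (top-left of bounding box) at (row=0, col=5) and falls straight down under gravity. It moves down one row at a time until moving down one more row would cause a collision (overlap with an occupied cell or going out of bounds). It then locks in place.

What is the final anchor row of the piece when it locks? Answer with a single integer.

Answer: 7

Derivation:
Spawn at (row=0, col=5). Try each row:
  row 0: fits
  row 1: fits
  row 2: fits
  row 3: fits
  row 4: fits
  row 5: fits
  row 6: fits
  row 7: fits
  row 8: blocked -> lock at row 7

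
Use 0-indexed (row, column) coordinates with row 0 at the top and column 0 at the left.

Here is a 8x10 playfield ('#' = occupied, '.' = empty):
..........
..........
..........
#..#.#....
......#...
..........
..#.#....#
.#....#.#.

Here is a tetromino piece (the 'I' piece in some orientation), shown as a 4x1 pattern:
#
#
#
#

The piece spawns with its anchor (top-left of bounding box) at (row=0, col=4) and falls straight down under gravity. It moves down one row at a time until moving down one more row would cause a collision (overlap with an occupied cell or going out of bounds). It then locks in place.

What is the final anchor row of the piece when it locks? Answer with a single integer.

Answer: 2

Derivation:
Spawn at (row=0, col=4). Try each row:
  row 0: fits
  row 1: fits
  row 2: fits
  row 3: blocked -> lock at row 2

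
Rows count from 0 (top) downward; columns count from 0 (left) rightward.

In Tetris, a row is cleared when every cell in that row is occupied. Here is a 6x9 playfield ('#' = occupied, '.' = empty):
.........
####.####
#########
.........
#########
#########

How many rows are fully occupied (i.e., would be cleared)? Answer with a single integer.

Check each row:
  row 0: 9 empty cells -> not full
  row 1: 1 empty cell -> not full
  row 2: 0 empty cells -> FULL (clear)
  row 3: 9 empty cells -> not full
  row 4: 0 empty cells -> FULL (clear)
  row 5: 0 empty cells -> FULL (clear)
Total rows cleared: 3

Answer: 3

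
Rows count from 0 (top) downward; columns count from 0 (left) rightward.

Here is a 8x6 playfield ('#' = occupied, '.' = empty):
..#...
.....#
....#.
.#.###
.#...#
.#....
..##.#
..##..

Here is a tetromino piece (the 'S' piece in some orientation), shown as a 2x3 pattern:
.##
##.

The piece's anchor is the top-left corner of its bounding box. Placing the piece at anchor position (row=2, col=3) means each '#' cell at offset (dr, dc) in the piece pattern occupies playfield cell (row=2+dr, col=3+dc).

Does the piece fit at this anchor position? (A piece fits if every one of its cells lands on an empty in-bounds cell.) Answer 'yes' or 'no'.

Check each piece cell at anchor (2, 3):
  offset (0,1) -> (2,4): occupied ('#') -> FAIL
  offset (0,2) -> (2,5): empty -> OK
  offset (1,0) -> (3,3): occupied ('#') -> FAIL
  offset (1,1) -> (3,4): occupied ('#') -> FAIL
All cells valid: no

Answer: no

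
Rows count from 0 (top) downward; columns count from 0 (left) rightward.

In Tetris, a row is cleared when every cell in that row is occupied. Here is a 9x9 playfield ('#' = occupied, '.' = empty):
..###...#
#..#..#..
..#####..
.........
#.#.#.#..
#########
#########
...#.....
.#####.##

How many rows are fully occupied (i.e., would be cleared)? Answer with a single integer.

Check each row:
  row 0: 5 empty cells -> not full
  row 1: 6 empty cells -> not full
  row 2: 4 empty cells -> not full
  row 3: 9 empty cells -> not full
  row 4: 5 empty cells -> not full
  row 5: 0 empty cells -> FULL (clear)
  row 6: 0 empty cells -> FULL (clear)
  row 7: 8 empty cells -> not full
  row 8: 2 empty cells -> not full
Total rows cleared: 2

Answer: 2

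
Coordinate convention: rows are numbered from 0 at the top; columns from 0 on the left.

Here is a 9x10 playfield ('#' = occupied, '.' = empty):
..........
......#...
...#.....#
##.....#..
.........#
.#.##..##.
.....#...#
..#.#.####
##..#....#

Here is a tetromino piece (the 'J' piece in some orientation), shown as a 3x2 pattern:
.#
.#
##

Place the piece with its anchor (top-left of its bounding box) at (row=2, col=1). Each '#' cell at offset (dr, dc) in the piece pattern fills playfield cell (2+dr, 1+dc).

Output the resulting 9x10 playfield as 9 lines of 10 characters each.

Fill (2+0,1+1) = (2,2)
Fill (2+1,1+1) = (3,2)
Fill (2+2,1+0) = (4,1)
Fill (2+2,1+1) = (4,2)

Answer: ..........
......#...
..##.....#
###....#..
.##......#
.#.##..##.
.....#...#
..#.#.####
##..#....#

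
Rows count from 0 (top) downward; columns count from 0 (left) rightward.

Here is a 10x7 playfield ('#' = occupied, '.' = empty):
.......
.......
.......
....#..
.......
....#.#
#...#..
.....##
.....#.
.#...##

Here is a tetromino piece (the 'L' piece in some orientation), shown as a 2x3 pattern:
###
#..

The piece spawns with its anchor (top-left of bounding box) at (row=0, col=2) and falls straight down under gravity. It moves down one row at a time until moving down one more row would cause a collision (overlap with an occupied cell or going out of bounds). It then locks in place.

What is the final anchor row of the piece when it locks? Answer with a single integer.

Answer: 2

Derivation:
Spawn at (row=0, col=2). Try each row:
  row 0: fits
  row 1: fits
  row 2: fits
  row 3: blocked -> lock at row 2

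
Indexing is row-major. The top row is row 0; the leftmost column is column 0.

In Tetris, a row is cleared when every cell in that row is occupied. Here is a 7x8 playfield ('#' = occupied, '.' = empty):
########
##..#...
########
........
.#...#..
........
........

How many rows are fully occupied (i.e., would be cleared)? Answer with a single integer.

Answer: 2

Derivation:
Check each row:
  row 0: 0 empty cells -> FULL (clear)
  row 1: 5 empty cells -> not full
  row 2: 0 empty cells -> FULL (clear)
  row 3: 8 empty cells -> not full
  row 4: 6 empty cells -> not full
  row 5: 8 empty cells -> not full
  row 6: 8 empty cells -> not full
Total rows cleared: 2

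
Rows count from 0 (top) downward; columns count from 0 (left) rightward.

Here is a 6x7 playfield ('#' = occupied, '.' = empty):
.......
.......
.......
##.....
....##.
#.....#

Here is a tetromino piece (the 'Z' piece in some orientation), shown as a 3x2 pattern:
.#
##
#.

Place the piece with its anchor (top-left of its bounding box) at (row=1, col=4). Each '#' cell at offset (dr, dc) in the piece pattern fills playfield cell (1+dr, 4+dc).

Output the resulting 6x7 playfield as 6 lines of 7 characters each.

Answer: .......
.....#.
....##.
##..#..
....##.
#.....#

Derivation:
Fill (1+0,4+1) = (1,5)
Fill (1+1,4+0) = (2,4)
Fill (1+1,4+1) = (2,5)
Fill (1+2,4+0) = (3,4)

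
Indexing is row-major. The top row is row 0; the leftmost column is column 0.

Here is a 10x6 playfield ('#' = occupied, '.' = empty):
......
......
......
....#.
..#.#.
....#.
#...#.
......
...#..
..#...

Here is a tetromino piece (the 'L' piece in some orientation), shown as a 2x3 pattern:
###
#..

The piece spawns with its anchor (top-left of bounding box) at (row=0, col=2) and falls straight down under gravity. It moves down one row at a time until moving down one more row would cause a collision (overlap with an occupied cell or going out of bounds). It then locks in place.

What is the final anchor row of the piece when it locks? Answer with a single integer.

Spawn at (row=0, col=2). Try each row:
  row 0: fits
  row 1: fits
  row 2: fits
  row 3: blocked -> lock at row 2

Answer: 2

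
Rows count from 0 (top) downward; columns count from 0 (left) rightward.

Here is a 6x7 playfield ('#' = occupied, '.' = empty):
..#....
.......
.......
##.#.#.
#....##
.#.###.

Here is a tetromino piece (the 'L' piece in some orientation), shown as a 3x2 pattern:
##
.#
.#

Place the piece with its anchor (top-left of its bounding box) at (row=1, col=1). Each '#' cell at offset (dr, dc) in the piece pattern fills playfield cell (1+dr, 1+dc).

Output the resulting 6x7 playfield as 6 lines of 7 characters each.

Fill (1+0,1+0) = (1,1)
Fill (1+0,1+1) = (1,2)
Fill (1+1,1+1) = (2,2)
Fill (1+2,1+1) = (3,2)

Answer: ..#....
.##....
..#....
####.#.
#....##
.#.###.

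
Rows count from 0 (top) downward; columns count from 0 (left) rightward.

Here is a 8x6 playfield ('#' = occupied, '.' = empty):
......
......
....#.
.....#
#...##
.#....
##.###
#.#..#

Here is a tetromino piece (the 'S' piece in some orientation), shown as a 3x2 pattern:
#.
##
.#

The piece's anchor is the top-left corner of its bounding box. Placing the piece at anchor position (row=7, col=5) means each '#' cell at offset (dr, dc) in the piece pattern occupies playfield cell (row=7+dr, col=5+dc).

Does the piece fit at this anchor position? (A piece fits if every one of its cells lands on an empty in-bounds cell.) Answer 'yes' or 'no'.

Answer: no

Derivation:
Check each piece cell at anchor (7, 5):
  offset (0,0) -> (7,5): occupied ('#') -> FAIL
  offset (1,0) -> (8,5): out of bounds -> FAIL
  offset (1,1) -> (8,6): out of bounds -> FAIL
  offset (2,1) -> (9,6): out of bounds -> FAIL
All cells valid: no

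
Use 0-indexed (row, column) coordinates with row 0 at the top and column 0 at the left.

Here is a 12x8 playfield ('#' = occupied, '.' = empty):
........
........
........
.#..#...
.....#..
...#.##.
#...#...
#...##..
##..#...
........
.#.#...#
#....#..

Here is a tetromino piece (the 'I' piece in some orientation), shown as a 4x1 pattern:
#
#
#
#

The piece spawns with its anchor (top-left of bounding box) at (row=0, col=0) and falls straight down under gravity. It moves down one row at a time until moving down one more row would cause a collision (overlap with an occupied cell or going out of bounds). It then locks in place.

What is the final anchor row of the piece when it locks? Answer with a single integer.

Spawn at (row=0, col=0). Try each row:
  row 0: fits
  row 1: fits
  row 2: fits
  row 3: blocked -> lock at row 2

Answer: 2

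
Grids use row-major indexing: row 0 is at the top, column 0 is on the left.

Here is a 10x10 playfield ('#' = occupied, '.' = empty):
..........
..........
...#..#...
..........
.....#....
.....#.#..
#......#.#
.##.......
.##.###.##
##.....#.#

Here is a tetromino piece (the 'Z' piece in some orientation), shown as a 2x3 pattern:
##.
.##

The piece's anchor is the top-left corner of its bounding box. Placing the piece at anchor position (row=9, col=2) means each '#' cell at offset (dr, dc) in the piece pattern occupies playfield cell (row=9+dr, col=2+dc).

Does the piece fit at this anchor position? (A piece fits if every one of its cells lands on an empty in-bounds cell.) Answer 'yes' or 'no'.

Check each piece cell at anchor (9, 2):
  offset (0,0) -> (9,2): empty -> OK
  offset (0,1) -> (9,3): empty -> OK
  offset (1,1) -> (10,3): out of bounds -> FAIL
  offset (1,2) -> (10,4): out of bounds -> FAIL
All cells valid: no

Answer: no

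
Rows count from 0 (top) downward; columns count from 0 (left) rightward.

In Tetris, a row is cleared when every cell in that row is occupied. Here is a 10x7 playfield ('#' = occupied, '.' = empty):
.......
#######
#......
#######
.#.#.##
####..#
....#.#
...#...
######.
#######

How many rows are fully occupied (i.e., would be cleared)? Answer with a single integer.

Check each row:
  row 0: 7 empty cells -> not full
  row 1: 0 empty cells -> FULL (clear)
  row 2: 6 empty cells -> not full
  row 3: 0 empty cells -> FULL (clear)
  row 4: 3 empty cells -> not full
  row 5: 2 empty cells -> not full
  row 6: 5 empty cells -> not full
  row 7: 6 empty cells -> not full
  row 8: 1 empty cell -> not full
  row 9: 0 empty cells -> FULL (clear)
Total rows cleared: 3

Answer: 3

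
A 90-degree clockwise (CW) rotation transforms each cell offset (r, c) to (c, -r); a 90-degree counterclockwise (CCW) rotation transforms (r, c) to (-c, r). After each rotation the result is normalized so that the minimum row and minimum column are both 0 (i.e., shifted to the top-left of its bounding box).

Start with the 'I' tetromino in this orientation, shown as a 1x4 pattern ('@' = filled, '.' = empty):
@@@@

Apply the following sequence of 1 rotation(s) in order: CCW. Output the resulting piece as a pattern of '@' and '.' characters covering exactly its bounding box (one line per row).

Start:
@@@@
After rotation 1 (CCW):
@
@
@
@

Answer: @
@
@
@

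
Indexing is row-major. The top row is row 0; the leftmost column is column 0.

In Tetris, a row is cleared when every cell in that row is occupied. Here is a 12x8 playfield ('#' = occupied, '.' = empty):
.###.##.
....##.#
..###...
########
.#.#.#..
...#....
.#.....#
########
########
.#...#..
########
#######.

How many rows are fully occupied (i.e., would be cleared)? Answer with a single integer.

Answer: 4

Derivation:
Check each row:
  row 0: 3 empty cells -> not full
  row 1: 5 empty cells -> not full
  row 2: 5 empty cells -> not full
  row 3: 0 empty cells -> FULL (clear)
  row 4: 5 empty cells -> not full
  row 5: 7 empty cells -> not full
  row 6: 6 empty cells -> not full
  row 7: 0 empty cells -> FULL (clear)
  row 8: 0 empty cells -> FULL (clear)
  row 9: 6 empty cells -> not full
  row 10: 0 empty cells -> FULL (clear)
  row 11: 1 empty cell -> not full
Total rows cleared: 4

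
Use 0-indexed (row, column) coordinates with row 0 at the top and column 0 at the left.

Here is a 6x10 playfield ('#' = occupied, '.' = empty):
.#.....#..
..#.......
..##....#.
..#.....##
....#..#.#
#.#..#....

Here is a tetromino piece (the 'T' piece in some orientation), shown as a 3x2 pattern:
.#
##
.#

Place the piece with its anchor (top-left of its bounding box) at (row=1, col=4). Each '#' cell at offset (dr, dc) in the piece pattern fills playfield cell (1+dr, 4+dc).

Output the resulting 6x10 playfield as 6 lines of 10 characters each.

Fill (1+0,4+1) = (1,5)
Fill (1+1,4+0) = (2,4)
Fill (1+1,4+1) = (2,5)
Fill (1+2,4+1) = (3,5)

Answer: .#.....#..
..#..#....
..####..#.
..#..#..##
....#..#.#
#.#..#....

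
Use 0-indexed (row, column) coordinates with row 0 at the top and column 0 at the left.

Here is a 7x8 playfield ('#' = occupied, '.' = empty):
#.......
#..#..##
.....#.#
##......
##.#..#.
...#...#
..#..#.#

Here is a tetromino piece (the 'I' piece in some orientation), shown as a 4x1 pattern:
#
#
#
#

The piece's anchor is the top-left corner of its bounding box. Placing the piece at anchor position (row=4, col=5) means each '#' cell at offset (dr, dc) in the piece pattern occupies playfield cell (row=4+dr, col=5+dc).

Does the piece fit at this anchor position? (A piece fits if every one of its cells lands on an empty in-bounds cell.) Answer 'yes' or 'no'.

Check each piece cell at anchor (4, 5):
  offset (0,0) -> (4,5): empty -> OK
  offset (1,0) -> (5,5): empty -> OK
  offset (2,0) -> (6,5): occupied ('#') -> FAIL
  offset (3,0) -> (7,5): out of bounds -> FAIL
All cells valid: no

Answer: no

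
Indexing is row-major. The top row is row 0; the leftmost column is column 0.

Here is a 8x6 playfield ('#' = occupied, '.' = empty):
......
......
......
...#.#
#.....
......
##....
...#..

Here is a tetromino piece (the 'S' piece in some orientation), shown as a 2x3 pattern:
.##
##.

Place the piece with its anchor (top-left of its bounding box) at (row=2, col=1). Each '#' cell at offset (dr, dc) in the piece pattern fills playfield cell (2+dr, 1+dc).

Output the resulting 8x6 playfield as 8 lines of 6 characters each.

Answer: ......
......
..##..
.###.#
#.....
......
##....
...#..

Derivation:
Fill (2+0,1+1) = (2,2)
Fill (2+0,1+2) = (2,3)
Fill (2+1,1+0) = (3,1)
Fill (2+1,1+1) = (3,2)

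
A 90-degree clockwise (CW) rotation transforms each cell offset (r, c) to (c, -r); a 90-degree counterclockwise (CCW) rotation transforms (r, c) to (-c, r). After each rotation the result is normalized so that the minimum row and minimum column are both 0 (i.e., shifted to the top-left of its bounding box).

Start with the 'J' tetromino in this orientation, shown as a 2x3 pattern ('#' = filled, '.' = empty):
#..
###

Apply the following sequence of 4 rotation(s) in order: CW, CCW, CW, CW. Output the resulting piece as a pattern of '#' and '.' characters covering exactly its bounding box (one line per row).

Answer: ###
..#

Derivation:
Start:
#..
###
After rotation 1 (CW):
##
#.
#.
After rotation 2 (CCW):
#..
###
After rotation 3 (CW):
##
#.
#.
After rotation 4 (CW):
###
..#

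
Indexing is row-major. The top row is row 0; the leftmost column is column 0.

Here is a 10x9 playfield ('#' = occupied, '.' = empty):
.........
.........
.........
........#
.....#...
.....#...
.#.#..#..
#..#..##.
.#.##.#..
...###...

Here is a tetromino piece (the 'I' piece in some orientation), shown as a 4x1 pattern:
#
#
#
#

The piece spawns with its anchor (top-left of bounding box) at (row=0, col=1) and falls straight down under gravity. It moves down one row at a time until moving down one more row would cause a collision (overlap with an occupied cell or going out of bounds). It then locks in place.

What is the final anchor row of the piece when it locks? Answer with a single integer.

Spawn at (row=0, col=1). Try each row:
  row 0: fits
  row 1: fits
  row 2: fits
  row 3: blocked -> lock at row 2

Answer: 2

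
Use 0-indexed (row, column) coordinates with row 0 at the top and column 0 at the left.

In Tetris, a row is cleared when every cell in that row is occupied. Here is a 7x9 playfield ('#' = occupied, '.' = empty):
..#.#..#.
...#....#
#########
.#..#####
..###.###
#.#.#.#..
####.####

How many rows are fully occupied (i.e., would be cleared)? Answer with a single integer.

Answer: 1

Derivation:
Check each row:
  row 0: 6 empty cells -> not full
  row 1: 7 empty cells -> not full
  row 2: 0 empty cells -> FULL (clear)
  row 3: 3 empty cells -> not full
  row 4: 3 empty cells -> not full
  row 5: 5 empty cells -> not full
  row 6: 1 empty cell -> not full
Total rows cleared: 1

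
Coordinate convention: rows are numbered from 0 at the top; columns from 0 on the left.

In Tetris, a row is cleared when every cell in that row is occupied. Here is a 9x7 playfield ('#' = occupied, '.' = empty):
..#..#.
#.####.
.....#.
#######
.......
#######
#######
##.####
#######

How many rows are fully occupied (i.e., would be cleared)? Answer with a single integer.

Check each row:
  row 0: 5 empty cells -> not full
  row 1: 2 empty cells -> not full
  row 2: 6 empty cells -> not full
  row 3: 0 empty cells -> FULL (clear)
  row 4: 7 empty cells -> not full
  row 5: 0 empty cells -> FULL (clear)
  row 6: 0 empty cells -> FULL (clear)
  row 7: 1 empty cell -> not full
  row 8: 0 empty cells -> FULL (clear)
Total rows cleared: 4

Answer: 4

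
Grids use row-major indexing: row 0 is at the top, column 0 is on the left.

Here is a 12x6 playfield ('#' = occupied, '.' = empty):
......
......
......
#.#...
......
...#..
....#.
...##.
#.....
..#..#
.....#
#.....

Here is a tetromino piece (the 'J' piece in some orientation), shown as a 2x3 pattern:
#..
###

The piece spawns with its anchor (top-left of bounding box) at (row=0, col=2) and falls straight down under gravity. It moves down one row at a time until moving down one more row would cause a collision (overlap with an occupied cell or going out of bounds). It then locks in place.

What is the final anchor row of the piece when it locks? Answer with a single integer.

Spawn at (row=0, col=2). Try each row:
  row 0: fits
  row 1: fits
  row 2: blocked -> lock at row 1

Answer: 1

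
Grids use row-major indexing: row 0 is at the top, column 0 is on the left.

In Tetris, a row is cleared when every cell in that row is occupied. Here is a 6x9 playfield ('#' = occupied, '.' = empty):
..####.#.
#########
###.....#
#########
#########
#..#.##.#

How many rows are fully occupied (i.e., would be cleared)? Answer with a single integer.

Answer: 3

Derivation:
Check each row:
  row 0: 4 empty cells -> not full
  row 1: 0 empty cells -> FULL (clear)
  row 2: 5 empty cells -> not full
  row 3: 0 empty cells -> FULL (clear)
  row 4: 0 empty cells -> FULL (clear)
  row 5: 4 empty cells -> not full
Total rows cleared: 3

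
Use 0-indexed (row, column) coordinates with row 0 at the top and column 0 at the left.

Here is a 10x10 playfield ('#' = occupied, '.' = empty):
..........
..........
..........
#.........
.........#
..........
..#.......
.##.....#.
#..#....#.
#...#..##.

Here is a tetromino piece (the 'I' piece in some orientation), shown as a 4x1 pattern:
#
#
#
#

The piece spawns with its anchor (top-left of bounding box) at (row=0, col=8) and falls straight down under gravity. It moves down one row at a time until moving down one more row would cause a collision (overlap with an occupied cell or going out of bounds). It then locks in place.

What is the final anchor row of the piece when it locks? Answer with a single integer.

Answer: 3

Derivation:
Spawn at (row=0, col=8). Try each row:
  row 0: fits
  row 1: fits
  row 2: fits
  row 3: fits
  row 4: blocked -> lock at row 3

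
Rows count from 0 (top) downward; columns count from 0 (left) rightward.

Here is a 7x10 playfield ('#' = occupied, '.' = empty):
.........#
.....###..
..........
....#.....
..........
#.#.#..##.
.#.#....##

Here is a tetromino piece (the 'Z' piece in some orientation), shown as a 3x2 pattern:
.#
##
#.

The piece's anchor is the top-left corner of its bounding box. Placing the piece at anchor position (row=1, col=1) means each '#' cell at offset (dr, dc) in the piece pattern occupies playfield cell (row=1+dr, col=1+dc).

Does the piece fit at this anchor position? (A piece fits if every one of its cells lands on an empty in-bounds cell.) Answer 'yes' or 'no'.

Check each piece cell at anchor (1, 1):
  offset (0,1) -> (1,2): empty -> OK
  offset (1,0) -> (2,1): empty -> OK
  offset (1,1) -> (2,2): empty -> OK
  offset (2,0) -> (3,1): empty -> OK
All cells valid: yes

Answer: yes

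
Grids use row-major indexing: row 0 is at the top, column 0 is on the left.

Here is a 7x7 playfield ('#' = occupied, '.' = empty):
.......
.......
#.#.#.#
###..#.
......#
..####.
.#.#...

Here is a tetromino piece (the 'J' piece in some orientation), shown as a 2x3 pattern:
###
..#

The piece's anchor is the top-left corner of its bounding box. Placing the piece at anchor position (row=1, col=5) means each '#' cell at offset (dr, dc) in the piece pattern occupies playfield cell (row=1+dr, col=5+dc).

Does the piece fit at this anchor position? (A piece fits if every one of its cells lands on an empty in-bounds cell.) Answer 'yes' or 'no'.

Answer: no

Derivation:
Check each piece cell at anchor (1, 5):
  offset (0,0) -> (1,5): empty -> OK
  offset (0,1) -> (1,6): empty -> OK
  offset (0,2) -> (1,7): out of bounds -> FAIL
  offset (1,2) -> (2,7): out of bounds -> FAIL
All cells valid: no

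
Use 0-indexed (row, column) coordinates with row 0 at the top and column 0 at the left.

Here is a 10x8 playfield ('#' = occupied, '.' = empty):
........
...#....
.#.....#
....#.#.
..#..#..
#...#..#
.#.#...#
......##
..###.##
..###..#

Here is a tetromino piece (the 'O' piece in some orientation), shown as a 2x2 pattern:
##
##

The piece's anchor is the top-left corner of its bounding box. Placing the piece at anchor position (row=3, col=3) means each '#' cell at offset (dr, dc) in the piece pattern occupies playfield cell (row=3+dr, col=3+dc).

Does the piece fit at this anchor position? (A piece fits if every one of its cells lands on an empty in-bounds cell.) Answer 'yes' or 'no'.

Check each piece cell at anchor (3, 3):
  offset (0,0) -> (3,3): empty -> OK
  offset (0,1) -> (3,4): occupied ('#') -> FAIL
  offset (1,0) -> (4,3): empty -> OK
  offset (1,1) -> (4,4): empty -> OK
All cells valid: no

Answer: no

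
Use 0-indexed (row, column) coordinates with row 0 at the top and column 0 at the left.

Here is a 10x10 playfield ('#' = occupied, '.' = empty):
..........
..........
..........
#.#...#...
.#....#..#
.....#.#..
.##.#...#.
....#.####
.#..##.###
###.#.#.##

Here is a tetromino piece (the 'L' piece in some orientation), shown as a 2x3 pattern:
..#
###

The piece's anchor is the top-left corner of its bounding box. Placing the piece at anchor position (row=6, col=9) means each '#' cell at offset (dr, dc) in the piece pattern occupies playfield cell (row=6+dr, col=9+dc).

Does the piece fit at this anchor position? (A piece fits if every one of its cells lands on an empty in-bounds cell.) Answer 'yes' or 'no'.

Answer: no

Derivation:
Check each piece cell at anchor (6, 9):
  offset (0,2) -> (6,11): out of bounds -> FAIL
  offset (1,0) -> (7,9): occupied ('#') -> FAIL
  offset (1,1) -> (7,10): out of bounds -> FAIL
  offset (1,2) -> (7,11): out of bounds -> FAIL
All cells valid: no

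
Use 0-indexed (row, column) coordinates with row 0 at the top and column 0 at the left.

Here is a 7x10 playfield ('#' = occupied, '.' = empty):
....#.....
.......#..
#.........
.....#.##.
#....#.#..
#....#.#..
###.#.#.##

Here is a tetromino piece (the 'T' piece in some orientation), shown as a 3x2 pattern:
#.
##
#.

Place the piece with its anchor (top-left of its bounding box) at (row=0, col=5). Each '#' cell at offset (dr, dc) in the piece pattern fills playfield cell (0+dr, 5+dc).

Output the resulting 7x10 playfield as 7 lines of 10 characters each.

Fill (0+0,5+0) = (0,5)
Fill (0+1,5+0) = (1,5)
Fill (0+1,5+1) = (1,6)
Fill (0+2,5+0) = (2,5)

Answer: ....##....
.....###..
#....#....
.....#.##.
#....#.#..
#....#.#..
###.#.#.##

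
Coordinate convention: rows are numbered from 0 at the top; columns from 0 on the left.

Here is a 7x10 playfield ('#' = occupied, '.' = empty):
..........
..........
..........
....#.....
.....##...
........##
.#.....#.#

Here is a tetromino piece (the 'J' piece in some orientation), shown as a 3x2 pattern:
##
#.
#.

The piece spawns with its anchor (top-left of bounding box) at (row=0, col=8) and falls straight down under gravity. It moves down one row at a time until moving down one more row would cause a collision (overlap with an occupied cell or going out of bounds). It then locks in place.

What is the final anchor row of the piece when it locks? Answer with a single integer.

Answer: 2

Derivation:
Spawn at (row=0, col=8). Try each row:
  row 0: fits
  row 1: fits
  row 2: fits
  row 3: blocked -> lock at row 2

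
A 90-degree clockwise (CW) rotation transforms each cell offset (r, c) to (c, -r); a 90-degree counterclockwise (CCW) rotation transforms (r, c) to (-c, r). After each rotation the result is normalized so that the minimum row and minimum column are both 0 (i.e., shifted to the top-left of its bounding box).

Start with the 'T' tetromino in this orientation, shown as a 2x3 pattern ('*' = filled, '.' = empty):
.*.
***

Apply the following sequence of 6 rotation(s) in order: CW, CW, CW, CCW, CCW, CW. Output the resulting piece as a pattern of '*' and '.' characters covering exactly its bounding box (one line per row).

Start:
.*.
***
After rotation 1 (CW):
*.
**
*.
After rotation 2 (CW):
***
.*.
After rotation 3 (CW):
.*
**
.*
After rotation 4 (CCW):
***
.*.
After rotation 5 (CCW):
*.
**
*.
After rotation 6 (CW):
***
.*.

Answer: ***
.*.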